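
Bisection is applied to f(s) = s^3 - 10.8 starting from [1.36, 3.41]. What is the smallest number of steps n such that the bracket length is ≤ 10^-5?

Initial width b − a = 3.41 − 1.36 = 2.050000.
After n steps the width is (b−a)/2^n; need (b−a)/2^n ≤ 10^-5.
So n ≥ log₂(2.050000/10^-5) = log₂(205000.0000) ≈ 17.6453.
Hence n = 18.

18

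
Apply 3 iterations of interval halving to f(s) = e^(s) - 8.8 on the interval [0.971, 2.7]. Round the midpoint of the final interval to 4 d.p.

2.1597

f(0.971000) = -6.159416, f(2.700000) = 6.079732 (opposite signs)
step 1: m = 1.835500, f(m) = -2.531733 < 0 → root in [1.835500, 2.700000]
step 2: m = 2.267750, f(m) = 0.857647 > 0 → root in [1.835500, 2.267750]
step 3: m = 2.051625, f(m) = -1.019466 < 0 → root in [2.051625, 2.267750]
Midpoint of [2.051625, 2.267750] = 2.159688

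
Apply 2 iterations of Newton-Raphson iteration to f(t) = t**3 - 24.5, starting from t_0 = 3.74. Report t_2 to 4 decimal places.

Newton update: t ← t − f(t)/f'(t).
f'(t) = 3t**2
t_0 = 3.740000: f = 27.813624, f' = 41.962800 → t_1 = 3.740000 - (27.813624)/(41.962800) = 3.077184
t_1 = 3.077184: f = 4.638038, f' = 28.407180 → t_2 = 3.077184 - (4.638038)/(28.407180) = 2.913914

2.9139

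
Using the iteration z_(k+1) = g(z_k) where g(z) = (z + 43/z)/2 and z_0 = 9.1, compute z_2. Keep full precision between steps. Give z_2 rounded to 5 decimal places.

z_1 = g(9.100000) = 6.912637
z_2 = g(6.912637) = 6.566564

6.56656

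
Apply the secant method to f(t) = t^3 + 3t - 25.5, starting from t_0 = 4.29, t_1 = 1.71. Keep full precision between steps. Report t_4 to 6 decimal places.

Secant update: t_(k+1) = t_k − f(t_k)·(t_k − t_(k-1))/(f(t_k) − f(t_(k-1))).
f(t_0) = 66.323589, f(t_1) = -15.369789
t_2 = 1.710000 - (-15.369789)·(1.710000 - 4.290000)/(-15.369789 - (66.323589)) = 2.195401; f(t_2) = -8.332433
t_3 = 2.195401 - (-8.332433)·(2.195401 - 1.710000)/(-8.332433 - (-15.369789)) = 2.770130; f(t_3) = 4.067317
t_4 = 2.770130 - (4.067317)·(2.770130 - 2.195401)/(4.067317 - (-8.332433)) = 2.581610; f(t_4) = -0.549494

2.581610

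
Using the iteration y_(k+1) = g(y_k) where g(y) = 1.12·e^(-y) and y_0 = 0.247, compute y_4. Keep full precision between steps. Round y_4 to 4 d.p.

0.5550

y_1 = g(0.247000) = 0.874878
y_2 = g(0.874878) = 0.466943
y_3 = g(0.466943) = 0.702146
y_4 = g(0.702146) = 0.554983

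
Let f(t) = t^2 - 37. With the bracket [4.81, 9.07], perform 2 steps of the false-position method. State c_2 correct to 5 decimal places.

6.02777

f(4.810000) = -13.863900, f(9.070000) = 45.264900
step 1: c = 5.808840, f(c) = -3.257377 < 0 → new bracket [5.808840, 9.070000]
step 2: c = 6.027767, f(c) = -0.666026 < 0 → new bracket [6.027767, 9.070000]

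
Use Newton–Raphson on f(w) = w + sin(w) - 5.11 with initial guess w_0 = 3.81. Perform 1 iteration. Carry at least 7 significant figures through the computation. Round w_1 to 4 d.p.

f'(w) = 1 + cos(w)
w_0 = 3.810000: f = -1.919737, f' = 0.215190 → w_1 = 3.810000 - (-1.919737)/(0.215190) = 12.731112

12.7311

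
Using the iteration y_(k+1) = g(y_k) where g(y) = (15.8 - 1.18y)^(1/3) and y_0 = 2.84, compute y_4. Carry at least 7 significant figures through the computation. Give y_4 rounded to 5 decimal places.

2.35278

y_1 = g(2.840000) = 2.317621
y_2 = g(2.317621) = 2.355259
y_3 = g(2.355259) = 2.352588
y_4 = g(2.352588) = 2.352778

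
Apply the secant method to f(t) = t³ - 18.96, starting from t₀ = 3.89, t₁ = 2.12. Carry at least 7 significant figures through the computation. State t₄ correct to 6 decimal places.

f(t_0) = 39.903869, f(t_1) = -9.431872
t_2 = 2.120000 - (-9.431872)·(2.120000 - 3.890000)/(-9.431872 - (39.903869)) = 2.458384; f(t_2) = -4.102387
t_3 = 2.458384 - (-4.102387)·(2.458384 - 2.120000)/(-4.102387 - (-9.431872)) = 2.718856; f(t_3) = 1.138261
t_4 = 2.718856 - (1.138261)·(2.718856 - 2.458384)/(1.138261 - (-4.102387)) = 2.662282; f(t_4) = -0.090432

2.662282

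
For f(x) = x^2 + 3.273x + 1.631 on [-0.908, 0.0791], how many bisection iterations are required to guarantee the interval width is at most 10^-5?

Initial width b − a = 0.0791 − -0.908 = 0.987100.
After n steps the width is (b−a)/2^n; need (b−a)/2^n ≤ 10^-5.
So n ≥ log₂(0.987100/10^-5) = log₂(98710.0000) ≈ 16.5909.
Hence n = 17.

17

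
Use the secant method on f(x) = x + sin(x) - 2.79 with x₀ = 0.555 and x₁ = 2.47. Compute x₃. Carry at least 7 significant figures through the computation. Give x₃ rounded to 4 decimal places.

1.5163

f(x_0) = -1.708057, f(x_1) = 0.302234
x_2 = 2.470000 - (0.302234)·(2.470000 - 0.555000)/(0.302234 - (-1.708057)) = 2.182093; f(x_2) = 0.210997
x_3 = 2.182093 - (0.210997)·(2.182093 - 2.470000)/(0.210997 - (0.302234)) = 1.516264; f(x_3) = -0.275223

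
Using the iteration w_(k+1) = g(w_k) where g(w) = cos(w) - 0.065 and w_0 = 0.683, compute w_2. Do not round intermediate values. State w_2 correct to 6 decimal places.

0.692917

w_1 = g(0.683000) = 0.710683
w_2 = g(0.710683) = 0.692917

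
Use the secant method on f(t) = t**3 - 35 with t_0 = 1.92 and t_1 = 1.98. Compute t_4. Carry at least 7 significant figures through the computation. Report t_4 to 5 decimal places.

3.14607

f(t_0) = -27.922112, f(t_1) = -27.237608
t_2 = 1.980000 - (-27.237608)·(1.980000 - 1.920000)/(-27.237608 - (-27.922112)) = 4.367505; f(t_2) = 48.310574
t_3 = 4.367505 - (48.310574)·(4.367505 - 1.980000)/(48.310574 - (-27.237608)) = 2.840774; f(t_3) = -12.074961
t_4 = 2.840774 - (-12.074961)·(2.840774 - 4.367505)/(-12.074961 - (48.310574)) = 3.146066; f(t_4) = -3.861086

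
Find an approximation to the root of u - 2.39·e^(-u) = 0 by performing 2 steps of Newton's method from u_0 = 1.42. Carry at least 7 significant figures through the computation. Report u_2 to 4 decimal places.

f'(u) = 1 + 2.39·e^(-u)
u_0 = 1.420000: f = 0.842303, f' = 1.577697 → u_1 = 1.420000 - (0.842303)/(1.577697) = 0.886118
u_1 = 0.886118: f = -0.099166, f' = 1.985285 → u_2 = 0.886118 - (-0.099166)/(1.985285) = 0.936069

0.9361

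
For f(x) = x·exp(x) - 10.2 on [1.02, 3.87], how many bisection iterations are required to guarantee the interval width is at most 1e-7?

Initial width b − a = 3.87 − 1.02 = 2.850000.
After n steps the width is (b−a)/2^n; need (b−a)/2^n ≤ 1e-7.
So n ≥ log₂(2.850000/1e-7) = log₂(28500000.0000) ≈ 24.7645.
Hence n = 25.

25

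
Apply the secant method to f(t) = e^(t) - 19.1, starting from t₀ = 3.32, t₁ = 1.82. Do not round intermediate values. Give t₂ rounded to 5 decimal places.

f(t_0) = 8.560351, f(t_1) = -12.928142
t_2 = 1.820000 - (-12.928142)·(1.820000 - 3.320000)/(-12.928142 - (8.560351)) = 2.722446; f(t_2) = -3.882495

2.72245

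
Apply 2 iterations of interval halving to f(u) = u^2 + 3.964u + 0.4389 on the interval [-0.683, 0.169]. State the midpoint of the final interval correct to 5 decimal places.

-0.15050

f(-0.683000) = -1.802023, f(0.169000) = 1.137377 (opposite signs)
step 1: m = -0.257000, f(m) = -0.513799 < 0 → root in [-0.257000, 0.169000]
step 2: m = -0.044000, f(m) = 0.266420 > 0 → root in [-0.257000, -0.044000]
Midpoint of [-0.257000, -0.044000] = -0.150500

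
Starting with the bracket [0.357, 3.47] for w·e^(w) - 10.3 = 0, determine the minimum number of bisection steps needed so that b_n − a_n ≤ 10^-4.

15

Initial width b − a = 3.47 − 0.357 = 3.113000.
After n steps the width is (b−a)/2^n; need (b−a)/2^n ≤ 10^-4.
So n ≥ log₂(3.113000/10^-4) = log₂(31130.0000) ≈ 14.9260.
Hence n = 15.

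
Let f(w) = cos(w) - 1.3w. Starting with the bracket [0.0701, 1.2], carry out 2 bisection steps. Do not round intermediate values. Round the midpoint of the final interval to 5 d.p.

0.49381

f(0.070100) = 0.906414, f(1.200000) = -1.197642 (opposite signs)
step 1: m = 0.635050, f(m) = -0.020523 < 0 → root in [0.070100, 0.635050]
step 2: m = 0.352575, f(m) = 0.480139 > 0 → root in [0.352575, 0.635050]
Midpoint of [0.352575, 0.635050] = 0.493812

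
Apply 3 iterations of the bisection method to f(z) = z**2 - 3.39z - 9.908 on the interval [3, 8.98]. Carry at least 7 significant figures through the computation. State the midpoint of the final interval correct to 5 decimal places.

5.61625

f(3.000000) = -11.078000, f(8.980000) = 40.290200 (opposite signs)
step 1: m = 5.990000, f(m) = 5.666000 > 0 → root in [3.000000, 5.990000]
step 2: m = 4.495000, f(m) = -4.941025 < 0 → root in [4.495000, 5.990000]
step 3: m = 5.242500, f(m) = -0.196269 < 0 → root in [5.242500, 5.990000]
Midpoint of [5.242500, 5.990000] = 5.616250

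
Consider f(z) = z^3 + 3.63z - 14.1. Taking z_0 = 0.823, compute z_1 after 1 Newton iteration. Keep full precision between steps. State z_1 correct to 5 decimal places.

2.68720

f'(z) = 3z^2 + 3.63
z_0 = 0.823000: f = -10.555068, f' = 5.661987 → z_1 = 0.823000 - (-10.555068)/(5.661987) = 2.687199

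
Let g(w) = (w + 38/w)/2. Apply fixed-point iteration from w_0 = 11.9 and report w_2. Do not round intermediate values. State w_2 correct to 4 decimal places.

6.2910

w_1 = g(11.900000) = 7.546639
w_2 = g(7.546639) = 6.290997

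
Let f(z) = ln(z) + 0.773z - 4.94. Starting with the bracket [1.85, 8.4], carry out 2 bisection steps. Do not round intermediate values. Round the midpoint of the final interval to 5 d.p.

4.30625

f(1.850000) = -2.894764, f(8.400000) = 3.681432 (opposite signs)
step 1: m = 5.125000, f(m) = 0.655756 > 0 → root in [1.850000, 5.125000]
step 2: m = 3.487500, f(m) = -0.994977 < 0 → root in [3.487500, 5.125000]
Midpoint of [3.487500, 5.125000] = 4.306250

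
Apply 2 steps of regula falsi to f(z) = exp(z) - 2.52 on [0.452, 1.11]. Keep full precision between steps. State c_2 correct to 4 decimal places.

0.9201

f(0.452000) = -0.948548, f(1.110000) = 0.514358
step 1: c = 0.878647, f(c) = -0.112360 < 0 → new bracket [0.878647, 1.110000]
step 2: c = 0.920125, f(c) = -0.010397 < 0 → new bracket [0.920125, 1.110000]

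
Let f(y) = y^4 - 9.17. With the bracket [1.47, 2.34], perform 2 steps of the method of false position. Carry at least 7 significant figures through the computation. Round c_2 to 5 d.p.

1.69314

False-position update: c = (a·f(b) − b·f(a))/(f(b) − f(a)); replace the endpoint whose sign matches f(c).
f(1.470000) = -4.500511, f(2.340000) = 20.812195
step 1: c = 1.624683, f(c) = -2.202539 < 0 → new bracket [1.624683, 2.340000]
step 2: c = 1.693140, f(c) = -0.951904 < 0 → new bracket [1.693140, 2.340000]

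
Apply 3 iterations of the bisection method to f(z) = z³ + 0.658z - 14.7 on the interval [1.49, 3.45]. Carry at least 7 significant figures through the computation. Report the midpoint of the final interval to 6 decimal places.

2.347500

f(1.490000) = -10.411631, f(3.450000) = 28.633725 (opposite signs)
step 1: m = 2.470000, f(m) = 1.994483 > 0 → root in [1.490000, 2.470000]
step 2: m = 1.980000, f(m) = -5.634768 < 0 → root in [1.980000, 2.470000]
step 3: m = 2.225000, f(m) = -2.220809 < 0 → root in [2.225000, 2.470000]
Midpoint of [2.225000, 2.470000] = 2.347500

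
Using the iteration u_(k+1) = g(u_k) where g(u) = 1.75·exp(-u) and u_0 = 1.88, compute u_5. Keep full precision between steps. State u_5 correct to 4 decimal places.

u_1 = g(1.880000) = 0.267033
u_2 = g(0.267033) = 1.339884
u_3 = g(1.339884) = 0.458283
u_4 = g(0.458283) = 1.106645
u_5 = g(1.106645) = 0.578666

0.5787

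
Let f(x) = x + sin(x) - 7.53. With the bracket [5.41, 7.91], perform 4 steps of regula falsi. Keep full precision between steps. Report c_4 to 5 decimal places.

f(5.410000) = -2.886379, f(7.910000) = 1.378431
step 1: c = 7.101974, f(c) = 0.302293 > 0 → new bracket [5.410000, 7.101974]
step 2: c = 6.941571, f(c) = 0.023412 > 0 → new bracket [5.410000, 6.941571]
step 3: c = 6.929248, f(c) = 0.001296 > 0 → new bracket [5.410000, 6.929248]
step 4: c = 6.928567, f(c) = 0.000070 > 0 → new bracket [5.410000, 6.928567]

6.92857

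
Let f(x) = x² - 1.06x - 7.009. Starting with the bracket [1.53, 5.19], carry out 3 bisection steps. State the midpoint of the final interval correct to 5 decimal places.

f(1.530000) = -6.289900, f(5.190000) = 14.425700 (opposite signs)
step 1: m = 3.360000, f(m) = 0.719000 > 0 → root in [1.530000, 3.360000]
step 2: m = 2.445000, f(m) = -3.622675 < 0 → root in [2.445000, 3.360000]
step 3: m = 2.902500, f(m) = -1.661144 < 0 → root in [2.902500, 3.360000]
Midpoint of [2.902500, 3.360000] = 3.131250

3.13125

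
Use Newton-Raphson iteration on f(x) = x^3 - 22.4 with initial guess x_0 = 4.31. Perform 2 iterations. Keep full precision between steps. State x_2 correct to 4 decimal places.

2.8796

Newton update: x ← x − f(x)/f'(x).
f'(x) = 3x^2
x_0 = 4.310000: f = 57.662991, f' = 55.728300 → x_1 = 4.310000 - (57.662991)/(55.728300) = 3.275284
x_1 = 3.275284: f = 12.735545, f' = 32.182446 → x_2 = 3.275284 - (12.735545)/(32.182446) = 2.879554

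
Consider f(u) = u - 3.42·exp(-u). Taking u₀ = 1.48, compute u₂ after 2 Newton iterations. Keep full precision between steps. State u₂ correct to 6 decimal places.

f'(u) = 1 + 3.42·exp(-u)
u_0 = 1.480000: f = 0.701479, f' = 1.778521 → u_1 = 1.480000 - (0.701479)/(1.778521) = 1.085583
u_1 = 1.085583: f = -0.069368, f' = 2.154951 → u_2 = 1.085583 - (-0.069368)/(2.154951) = 1.117773

1.117773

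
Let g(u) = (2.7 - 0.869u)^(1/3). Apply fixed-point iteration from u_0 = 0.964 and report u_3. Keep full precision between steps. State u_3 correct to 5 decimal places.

u_1 = g(0.964000) = 1.230312
u_2 = g(1.230312) = 1.177079
u_3 = g(1.177079) = 1.188104

1.18810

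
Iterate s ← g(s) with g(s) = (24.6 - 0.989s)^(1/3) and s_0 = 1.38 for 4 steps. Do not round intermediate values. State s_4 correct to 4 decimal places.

s_1 = g(1.380000) = 2.853527
s_2 = g(2.853527) = 2.792576
s_3 = g(2.792576) = 2.795151
s_4 = g(2.795151) = 2.795042

2.7950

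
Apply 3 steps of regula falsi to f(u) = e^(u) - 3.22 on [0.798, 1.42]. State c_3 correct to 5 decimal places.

f(0.798000) = -0.998906, f(1.420000) = 0.917120
step 1: c = 1.122275, f(c) = -0.148165 < 0 → new bracket [1.122275, 1.420000]
step 2: c = 1.163684, f(c) = -0.018293 < 0 → new bracket [1.163684, 1.420000]
step 3: c = 1.168697, f(c) = -0.002204 < 0 → new bracket [1.168697, 1.420000]

1.16870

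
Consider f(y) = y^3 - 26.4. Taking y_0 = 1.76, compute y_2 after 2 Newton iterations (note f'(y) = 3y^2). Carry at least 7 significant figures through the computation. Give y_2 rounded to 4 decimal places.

3.2223

y_0 = 1.760000: f = -20.948224, f' = 9.292800 → y_1 = 1.760000 - (-20.948224)/(9.292800) = 4.014242
y_1 = 4.014242: f = 38.286073, f' = 48.342427 → y_2 = 4.014242 - (38.286073)/(48.342427) = 3.222266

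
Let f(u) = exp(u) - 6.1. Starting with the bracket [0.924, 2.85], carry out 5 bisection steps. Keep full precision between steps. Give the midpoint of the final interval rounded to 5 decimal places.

f(0.924000) = -3.580652, f(2.850000) = 11.187782 (opposite signs)
step 1: m = 1.887000, f(m) = 0.499540 > 0 → root in [0.924000, 1.887000]
step 2: m = 1.405500, f(m) = -2.022435 < 0 → root in [1.405500, 1.887000]
step 3: m = 1.646250, f(m) = -0.912510 < 0 → root in [1.646250, 1.887000]
step 4: m = 1.766625, f(m) = -0.248927 < 0 → root in [1.766625, 1.887000]
step 5: m = 1.826812, f(m) = 0.114048 > 0 → root in [1.766625, 1.826812]
Midpoint of [1.766625, 1.826812] = 1.796719

1.79672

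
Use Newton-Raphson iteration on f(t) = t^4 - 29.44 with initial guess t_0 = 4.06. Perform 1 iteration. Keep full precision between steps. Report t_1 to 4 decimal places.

f'(t) = 4t^3
t_0 = 4.060000: f = 242.269069, f' = 267.693664 → t_1 = 4.060000 - (242.269069)/(267.693664) = 3.154976

3.1550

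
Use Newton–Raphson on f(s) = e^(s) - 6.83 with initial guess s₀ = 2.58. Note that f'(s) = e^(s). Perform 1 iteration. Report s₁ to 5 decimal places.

Newton update: s ← s − f(s)/f'(s).
s_0 = 2.580000: f = 6.367138, f' = 13.197138 → s_1 = 2.580000 - (6.367138)/(13.197138) = 2.097536

2.09754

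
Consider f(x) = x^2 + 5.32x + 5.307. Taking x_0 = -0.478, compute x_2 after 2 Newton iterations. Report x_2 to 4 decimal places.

-1.3209

Newton update: x ← x − f(x)/f'(x).
f'(x) = 2x + 5.32
x_0 = -0.478000: f = 2.992524, f' = 4.364000 → x_1 = -0.478000 - (2.992524)/(4.364000) = -1.163730
x_1 = -1.163730: f = 0.470225, f' = 2.992541 → x_2 = -1.163730 - (0.470225)/(2.992541) = -1.320862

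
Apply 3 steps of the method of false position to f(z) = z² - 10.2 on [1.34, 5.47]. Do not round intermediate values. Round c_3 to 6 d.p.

3.146726

f(1.340000) = -8.404400, f(5.470000) = 19.720900
step 1: c = 2.574126, f(c) = -3.573874 < 0 → new bracket [2.574126, 5.470000]
step 2: c = 3.018410, f(c) = -1.089201 < 0 → new bracket [3.018410, 5.470000]
step 3: c = 3.146726, f(c) = -0.298114 < 0 → new bracket [3.146726, 5.470000]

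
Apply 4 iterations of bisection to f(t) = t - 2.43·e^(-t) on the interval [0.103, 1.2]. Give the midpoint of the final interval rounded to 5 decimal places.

f(0.103000) = -2.089169, f(1.200000) = 0.468098 (opposite signs)
step 1: m = 0.651500, f(m) = -0.615170 < 0 → root in [0.651500, 1.200000]
step 2: m = 0.925750, f(m) = -0.037099 < 0 → root in [0.925750, 1.200000]
step 3: m = 1.062875, f(m) = 0.223404 > 0 → root in [0.925750, 1.062875]
step 4: m = 0.994312, f(m) = 0.095267 > 0 → root in [0.925750, 0.994312]
Midpoint of [0.925750, 0.994312] = 0.960031

0.96003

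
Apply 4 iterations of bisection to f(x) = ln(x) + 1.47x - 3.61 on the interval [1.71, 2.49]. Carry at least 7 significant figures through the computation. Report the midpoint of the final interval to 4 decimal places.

f(1.710000) = -0.559807, f(2.490000) = 0.962583 (opposite signs)
step 1: m = 2.100000, f(m) = 0.218937 > 0 → root in [1.710000, 2.100000]
step 2: m = 1.905000, f(m) = -0.165168 < 0 → root in [1.905000, 2.100000]
step 3: m = 2.002500, f(m) = 0.028071 > 0 → root in [1.905000, 2.002500]
step 4: m = 1.953750, f(m) = -0.068237 < 0 → root in [1.953750, 2.002500]
Midpoint of [1.953750, 2.002500] = 1.978125

1.9781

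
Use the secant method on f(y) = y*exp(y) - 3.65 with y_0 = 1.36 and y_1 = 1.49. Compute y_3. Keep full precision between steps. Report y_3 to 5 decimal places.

1.16239

Secant update: y_(k+1) = y_k − f(y_k)·(y_k − y_(k-1))/(f(y_k) − f(y_(k-1))).
f(y_0) = 1.648823, f(y_1) = 2.961272
y_2 = 1.490000 - (2.961272)·(1.490000 - 1.360000)/(2.961272 - (1.648823)) = 1.196682; f(y_2) = 0.309961
y_3 = 1.196682 - (0.309961)·(1.196682 - 1.490000)/(0.309961 - (2.961272)) = 1.162390; f(y_3) = 0.066821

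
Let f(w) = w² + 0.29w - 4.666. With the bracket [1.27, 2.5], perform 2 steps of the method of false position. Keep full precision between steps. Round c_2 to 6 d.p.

2.010938

f(1.270000) = -2.684800, f(2.500000) = 2.309000
step 1: c = 1.931281, f(c) = -0.376083 < 0 → new bracket [1.931281, 2.500000]
step 2: c = 2.010938, f(c) = -0.038957 < 0 → new bracket [2.010938, 2.500000]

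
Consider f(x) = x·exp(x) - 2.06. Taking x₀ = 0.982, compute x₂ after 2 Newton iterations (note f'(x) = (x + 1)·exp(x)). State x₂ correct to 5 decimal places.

0.86634

x_0 = 0.982000: f = 0.561734, f' = 5.291525 → x_1 = 0.982000 - (0.561734)/(5.291525) = 0.875843
x_1 = 0.875843: f = 0.042808, f' = 4.503706 → x_2 = 0.875843 - (0.042808)/(4.503706) = 0.866337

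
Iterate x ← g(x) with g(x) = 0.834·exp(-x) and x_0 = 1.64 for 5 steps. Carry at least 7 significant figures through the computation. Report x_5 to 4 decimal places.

x_1 = g(1.640000) = 0.161779
x_2 = g(0.161779) = 0.709424
x_3 = g(0.709424) = 0.410267
x_4 = g(0.410267) = 0.553336
x_5 = g(0.553336) = 0.479573

0.4796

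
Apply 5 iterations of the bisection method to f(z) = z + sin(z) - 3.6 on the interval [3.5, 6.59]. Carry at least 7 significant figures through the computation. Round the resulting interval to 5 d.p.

[4.56219, 4.65875]

f(3.500000) = -0.450783, f(6.590000) = 3.292024 (opposite signs)
step 1: m = 5.045000, f(m) = 0.499807 > 0 → root in [3.500000, 5.045000]
step 2: m = 4.272500, f(m) = -0.232299 < 0 → root in [4.272500, 5.045000]
step 3: m = 4.658750, f(m) = 0.060188 > 0 → root in [4.272500, 4.658750]
step 4: m = 4.465625, f(m) = -0.104083 < 0 → root in [4.465625, 4.658750]
step 5: m = 4.562187, f(m) = -0.026553 < 0 → root in [4.562187, 4.658750]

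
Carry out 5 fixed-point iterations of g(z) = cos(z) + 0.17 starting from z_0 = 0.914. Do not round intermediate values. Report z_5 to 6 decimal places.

z_1 = g(0.914000) = 0.780583
z_2 = g(0.780583) = 0.880504
z_3 = g(0.880504) = 0.806763
z_4 = g(0.806763) = 0.861839
z_5 = g(0.861839) = 0.821042

0.821042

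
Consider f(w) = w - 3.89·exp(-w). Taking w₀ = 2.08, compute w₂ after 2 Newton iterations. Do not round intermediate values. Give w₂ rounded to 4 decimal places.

1.1781

f'(w) = 1 + 3.89·exp(-w)
w_0 = 2.080000: f = 1.594021, f' = 1.485979 → w_1 = 2.080000 - (1.594021)/(1.485979) = 1.007292
w_1 = 1.007292: f = -0.413362, f' = 2.420654 → w_2 = 1.007292 - (-0.413362)/(2.420654) = 1.178056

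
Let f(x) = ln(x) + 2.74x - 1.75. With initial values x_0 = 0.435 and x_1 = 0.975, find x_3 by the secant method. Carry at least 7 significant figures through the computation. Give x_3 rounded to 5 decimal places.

0.74499

f(x_0) = -1.390509, f(x_1) = 0.896182
x_2 = 0.975000 - (0.896182)·(0.975000 - 0.435000)/(0.896182 - (-1.390509)) = 0.763367; f(x_2) = 0.071611
x_3 = 0.763367 - (0.071611)·(0.763367 - 0.975000)/(0.071611 - (0.896182)) = 0.744988; f(x_3) = -0.003120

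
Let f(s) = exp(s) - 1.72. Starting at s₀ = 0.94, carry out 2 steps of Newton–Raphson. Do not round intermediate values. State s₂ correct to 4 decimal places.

f'(s) = exp(s)
s_0 = 0.940000: f = 0.839981, f' = 2.559981 → s_1 = 0.940000 - (0.839981)/(2.559981) = 0.611880
s_1 = 0.611880: f = 0.123894, f' = 1.843894 → s_2 = 0.611880 - (0.123894)/(1.843894) = 0.544688

0.5447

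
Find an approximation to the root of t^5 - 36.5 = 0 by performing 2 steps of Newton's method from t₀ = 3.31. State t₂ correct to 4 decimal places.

f'(t) = 5t⁴
t_0 = 3.310000: f = 360.819581, f' = 600.180636 → t_1 = 3.310000 - (360.819581)/(600.180636) = 2.708815
t_1 = 2.708815: f = 109.346747, f' = 269.207654 → t_2 = 2.708815 - (109.346747)/(269.207654) = 2.302635

2.3026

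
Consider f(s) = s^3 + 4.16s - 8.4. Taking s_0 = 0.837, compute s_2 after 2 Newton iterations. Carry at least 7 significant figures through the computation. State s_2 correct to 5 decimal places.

1.39158

f'(s) = 3s^2 + 4.16
s_0 = 0.837000: f = -4.331704, f' = 6.261707 → s_1 = 0.837000 - (-4.331704)/(6.261707) = 1.528777
s_1 = 1.528777: f = 1.532705, f' = 11.171476 → s_2 = 1.528777 - (1.532705)/(11.171476) = 1.391579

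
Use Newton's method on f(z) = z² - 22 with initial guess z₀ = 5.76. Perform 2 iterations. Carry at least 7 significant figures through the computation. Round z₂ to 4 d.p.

4.6914

Newton update: z ← z − f(z)/f'(z).
f'(z) = 2z
z_0 = 5.760000: f = 11.177600, f' = 11.520000 → z_1 = 5.760000 - (11.177600)/(11.520000) = 4.789722
z_1 = 4.789722: f = 0.941439, f' = 9.579444 → z_2 = 4.789722 - (0.941439)/(9.579444) = 4.691445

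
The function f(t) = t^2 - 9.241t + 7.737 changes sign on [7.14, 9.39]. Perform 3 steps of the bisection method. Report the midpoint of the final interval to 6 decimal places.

8.405625

f(7.140000) = -7.264140, f(9.390000) = 9.136110 (opposite signs)
step 1: m = 8.265000, f(m) = -0.329640 < 0 → root in [8.265000, 9.390000]
step 2: m = 8.827500, f(m) = 4.086829 > 0 → root in [8.265000, 8.827500]
step 3: m = 8.546250, f(m) = 1.799493 > 0 → root in [8.265000, 8.546250]
Midpoint of [8.265000, 8.546250] = 8.405625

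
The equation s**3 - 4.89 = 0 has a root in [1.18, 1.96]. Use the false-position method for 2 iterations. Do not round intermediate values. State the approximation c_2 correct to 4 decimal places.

1.6848

False-position update: c = (a·f(b) − b·f(a))/(f(b) − f(a)); replace the endpoint whose sign matches f(c).
f(1.180000) = -3.246968, f(1.960000) = 2.639536
step 1: c = 1.610244, f(c) = -0.714819 < 0 → new bracket [1.610244, 1.960000]
step 2: c = 1.684778, f(c) = -0.107798 < 0 → new bracket [1.684778, 1.960000]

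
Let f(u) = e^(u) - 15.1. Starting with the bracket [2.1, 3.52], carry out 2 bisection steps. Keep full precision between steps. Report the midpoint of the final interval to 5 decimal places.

2.63250

f(2.100000) = -6.933830, f(3.520000) = 18.684428 (opposite signs)
step 1: m = 2.810000, f(m) = 1.509918 > 0 → root in [2.100000, 2.810000]
step 2: m = 2.455000, f(m) = -3.453566 < 0 → root in [2.455000, 2.810000]
Midpoint of [2.455000, 2.810000] = 2.632500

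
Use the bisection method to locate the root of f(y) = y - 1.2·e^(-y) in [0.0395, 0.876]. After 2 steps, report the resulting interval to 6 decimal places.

f(0.039500) = -1.114024, f(0.876000) = 0.376266 (opposite signs)
step 1: m = 0.457750, f(m) = -0.301497 < 0 → root in [0.457750, 0.876000]
step 2: m = 0.666875, f(m) = 0.050903 > 0 → root in [0.457750, 0.666875]

[0.457750, 0.666875]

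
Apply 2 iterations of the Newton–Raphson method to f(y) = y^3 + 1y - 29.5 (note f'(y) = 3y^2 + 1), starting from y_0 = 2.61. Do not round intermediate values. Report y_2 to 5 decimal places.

2.98293

y_0 = 2.610000: f = -9.110419, f' = 21.436300 → y_1 = 2.610000 - (-9.110419)/(21.436300) = 3.035000
y_1 = 3.035000: f = 1.491057, f' = 28.633668 → y_2 = 3.035000 - (1.491057)/(28.633668) = 2.982926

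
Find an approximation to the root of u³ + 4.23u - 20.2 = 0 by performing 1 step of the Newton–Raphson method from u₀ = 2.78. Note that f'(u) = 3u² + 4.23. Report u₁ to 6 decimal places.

2.304193

Newton update: u ← u − f(u)/f'(u).
u_0 = 2.780000: f = 13.044352, f' = 27.415200 → u_1 = 2.780000 - (13.044352)/(27.415200) = 2.304193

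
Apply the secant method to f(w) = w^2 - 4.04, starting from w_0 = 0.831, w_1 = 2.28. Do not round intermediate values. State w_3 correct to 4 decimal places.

2.0034

f(w_0) = -3.349439, f(w_1) = 1.158400
w_2 = 2.280000 - (1.158400)·(2.280000 - 0.831000)/(1.158400 - (-3.349439)) = 1.907644; f(w_2) = -0.400895
w_3 = 1.907644 - (-0.400895)·(1.907644 - 2.280000)/(-0.400895 - (1.158400)) = 2.003377; f(w_3) = -0.026482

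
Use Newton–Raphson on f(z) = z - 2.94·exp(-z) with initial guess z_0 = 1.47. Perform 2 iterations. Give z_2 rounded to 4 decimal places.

1.0391

f'(z) = 1 + 2.94·exp(-z)
z_0 = 1.470000: f = 0.794019, f' = 1.675981 → z_1 = 1.470000 - (0.794019)/(1.675981) = 0.996236
z_1 = 0.996236: f = -0.089408, f' = 2.085644 → z_2 = 0.996236 - (-0.089408)/(2.085644) = 1.039104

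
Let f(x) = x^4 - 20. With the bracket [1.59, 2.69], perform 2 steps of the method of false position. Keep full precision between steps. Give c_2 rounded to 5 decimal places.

f(1.590000) = -13.608710, f(2.690000) = 32.361143
step 1: c = 1.915639, f(c) = -6.533499 < 0 → new bracket [1.915639, 2.690000]
step 2: c = 2.045716, f(c) = -2.486168 < 0 → new bracket [2.045716, 2.690000]

2.04572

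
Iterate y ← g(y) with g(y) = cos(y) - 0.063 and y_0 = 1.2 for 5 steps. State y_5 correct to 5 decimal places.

y_1 = g(1.200000) = 0.299358
y_2 = g(0.299358) = 0.892526
y_3 = g(0.892526) = 0.564447
y_4 = g(0.564447) = 0.781885
y_5 = g(0.781885) = 0.646587

0.64659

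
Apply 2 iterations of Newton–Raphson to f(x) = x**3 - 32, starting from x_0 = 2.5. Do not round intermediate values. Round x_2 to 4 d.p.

3.1863

f'(x) = 3x**2
x_0 = 2.500000: f = -16.375000, f' = 18.750000 → x_1 = 2.500000 - (-16.375000)/(18.750000) = 3.373333
x_1 = 3.373333: f = 6.386434, f' = 34.138133 → x_2 = 3.373333 - (6.386434)/(34.138133) = 3.186257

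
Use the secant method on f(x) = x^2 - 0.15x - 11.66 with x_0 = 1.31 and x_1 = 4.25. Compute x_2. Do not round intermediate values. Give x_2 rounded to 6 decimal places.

3.184381

f(x_0) = -10.140400, f(x_1) = 5.765000
x_2 = 4.250000 - (5.765000)·(4.250000 - 1.310000)/(5.765000 - (-10.140400)) = 3.184381; f(x_2) = -1.997376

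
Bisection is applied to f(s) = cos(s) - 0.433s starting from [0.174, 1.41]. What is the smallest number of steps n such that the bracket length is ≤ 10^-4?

14

Initial width b − a = 1.41 − 0.174 = 1.236000.
After n steps the width is (b−a)/2^n; need (b−a)/2^n ≤ 10^-4.
So n ≥ log₂(1.236000/10^-4) = log₂(12360.0000) ≈ 13.5934.
Hence n = 14.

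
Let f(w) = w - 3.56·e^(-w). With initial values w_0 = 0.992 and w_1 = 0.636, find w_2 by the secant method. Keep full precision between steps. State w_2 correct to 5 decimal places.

1.11892

f(w_0) = -0.328170, f(w_1) = -1.248685
w_2 = 0.636000 - (-1.248685)·(0.636000 - 0.992000)/(-1.248685 - (-0.328170)) = 1.118917; f(w_2) = -0.043899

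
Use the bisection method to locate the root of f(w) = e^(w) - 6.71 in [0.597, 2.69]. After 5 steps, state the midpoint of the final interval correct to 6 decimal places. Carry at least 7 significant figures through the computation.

1.872422

f(0.597000) = -4.893339, f(2.690000) = 8.021676 (opposite signs)
step 1: m = 1.643500, f(m) = -1.536756 < 0 → root in [1.643500, 2.690000]
step 2: m = 2.166750, f(m) = 2.019866 > 0 → root in [1.643500, 2.166750]
step 3: m = 1.905125, f(m) = 0.010248 > 0 → root in [1.643500, 1.905125]
step 4: m = 1.774312, f(m) = -0.813774 < 0 → root in [1.774312, 1.905125]
step 5: m = 1.839719, f(m) = -0.415232 < 0 → root in [1.839719, 1.905125]
Midpoint of [1.839719, 1.905125] = 1.872422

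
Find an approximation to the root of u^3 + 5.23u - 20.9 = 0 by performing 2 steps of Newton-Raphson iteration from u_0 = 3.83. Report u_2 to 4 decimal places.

f'(u) = 3u^2 + 5.23
u_0 = 3.830000: f = 55.312787, f' = 49.236700 → u_1 = 3.830000 - (55.312787)/(49.236700) = 2.706594
u_1 = 2.706594: f = 13.083059, f' = 27.206959 → u_2 = 2.706594 - (13.083059)/(27.206959) = 2.225723

2.2257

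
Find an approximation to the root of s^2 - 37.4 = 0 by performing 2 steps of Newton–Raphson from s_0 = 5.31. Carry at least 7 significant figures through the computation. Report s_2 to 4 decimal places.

6.1159

f'(s) = 2s
s_0 = 5.310000: f = -9.203900, f' = 10.620000 → s_1 = 5.310000 - (-9.203900)/(10.620000) = 6.176657
s_1 = 6.176657: f = 0.751095, f' = 12.353315 → s_2 = 6.176657 - (0.751095)/(12.353315) = 6.115856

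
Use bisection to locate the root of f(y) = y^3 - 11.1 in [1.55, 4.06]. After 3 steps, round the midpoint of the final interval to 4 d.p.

2.3344

f(1.550000) = -7.376125, f(4.060000) = 55.823416 (opposite signs)
step 1: m = 2.805000, f(m) = 10.969810 > 0 → root in [1.550000, 2.805000]
step 2: m = 2.177500, f(m) = -0.775370 < 0 → root in [2.177500, 2.805000]
step 3: m = 2.491250, f(m) = 4.361511 > 0 → root in [2.177500, 2.491250]
Midpoint of [2.177500, 2.491250] = 2.334375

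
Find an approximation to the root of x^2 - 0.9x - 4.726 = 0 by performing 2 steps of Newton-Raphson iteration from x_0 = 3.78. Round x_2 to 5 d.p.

2.67714

f'(x) = 2x - 0.9
x_0 = 3.780000: f = 6.160400, f' = 6.660000 → x_1 = 3.780000 - (6.160400)/(6.660000) = 2.855015
x_1 = 2.855015: f = 0.855597, f' = 4.810030 → x_2 = 2.855015 - (0.855597)/(4.810030) = 2.677137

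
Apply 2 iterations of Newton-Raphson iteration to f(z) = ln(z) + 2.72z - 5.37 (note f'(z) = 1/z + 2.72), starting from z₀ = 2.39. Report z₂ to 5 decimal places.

z_0 = 2.390000: f = 2.002093, f' = 3.138410 → z_1 = 2.390000 - (2.002093)/(3.138410) = 1.752068
z_1 = 1.752068: f = -0.043579, f' = 3.290754 → z_2 = 1.752068 - (-0.043579)/(3.290754) = 1.765311

1.76531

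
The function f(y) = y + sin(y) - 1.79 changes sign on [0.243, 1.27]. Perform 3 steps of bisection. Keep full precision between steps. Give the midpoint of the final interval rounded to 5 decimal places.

f(0.243000) = -1.306384, f(1.270000) = 0.435101 (opposite signs)
step 1: m = 0.756500, f(m) = -0.347120 < 0 → root in [0.756500, 1.270000]
step 2: m = 1.013250, f(m) = 0.071806 > 0 → root in [0.756500, 1.013250]
step 3: m = 0.884875, f(m) = -0.131289 < 0 → root in [0.884875, 1.013250]
Midpoint of [0.884875, 1.013250] = 0.949062

0.94906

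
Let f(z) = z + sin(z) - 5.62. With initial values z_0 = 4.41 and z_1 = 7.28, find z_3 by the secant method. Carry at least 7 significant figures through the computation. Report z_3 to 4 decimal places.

f(z_0) = -2.164628, f(z_1) = 2.499746
z_2 = 7.280000 - (2.499746)·(7.280000 - 4.410000)/(2.499746 - (-2.164628)) = 5.741901; f(z_2) = -0.393337
z_3 = 5.741901 - (-0.393337)·(5.741901 - 7.280000)/(-0.393337 - (2.499746)) = 5.951017; f(z_3) = 0.004924

5.9510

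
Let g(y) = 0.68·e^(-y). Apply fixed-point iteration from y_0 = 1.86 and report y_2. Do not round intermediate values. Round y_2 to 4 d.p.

0.6117

y_1 = g(1.860000) = 0.105857
y_2 = g(0.105857) = 0.611696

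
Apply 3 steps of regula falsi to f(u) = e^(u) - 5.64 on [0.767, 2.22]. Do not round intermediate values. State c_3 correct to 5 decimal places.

1.71696

False-position update: c = (a·f(b) − b·f(a))/(f(b) − f(a)); replace the endpoint whose sign matches f(c).
f(0.767000) = -3.486703, f(2.220000) = 3.567331
step 1: c = 1.485196, f(c) = -1.224169 < 0 → new bracket [1.485196, 2.220000]
step 2: c = 1.672929, f(c) = -0.312248 < 0 → new bracket [1.672929, 2.220000]
step 3: c = 1.716960, f(c) = -0.072421 < 0 → new bracket [1.716960, 2.220000]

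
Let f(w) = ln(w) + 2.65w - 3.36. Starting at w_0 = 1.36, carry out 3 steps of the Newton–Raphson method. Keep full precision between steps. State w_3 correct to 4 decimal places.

f'(w) = 1/w + 2.65
w_0 = 1.360000: f = 0.551485, f' = 3.385294 → w_1 = 1.360000 - (0.551485)/(3.385294) = 1.197094
w_1 = 1.197094: f = -0.007804, f' = 3.485356 → w_2 = 1.197094 - (-0.007804)/(3.485356) = 1.199333
w_2 = 1.199333: f = -0.000002, f' = 3.483797 → w_3 = 1.199333 - (-0.000002)/(3.483797) = 1.199334

1.1993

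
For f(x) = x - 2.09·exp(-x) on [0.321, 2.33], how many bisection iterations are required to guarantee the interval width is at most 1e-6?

21

Initial width b − a = 2.33 − 0.321 = 2.009000.
After n steps the width is (b−a)/2^n; need (b−a)/2^n ≤ 1e-6.
So n ≥ log₂(2.009000/1e-6) = log₂(2009000.0000) ≈ 20.9380.
Hence n = 21.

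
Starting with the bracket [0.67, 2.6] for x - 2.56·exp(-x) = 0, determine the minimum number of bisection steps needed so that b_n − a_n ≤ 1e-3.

11

Initial width b − a = 2.6 − 0.67 = 1.930000.
After n steps the width is (b−a)/2^n; need (b−a)/2^n ≤ 1e-3.
So n ≥ log₂(1.930000/1e-3) = log₂(1930.0000) ≈ 10.9144.
Hence n = 11.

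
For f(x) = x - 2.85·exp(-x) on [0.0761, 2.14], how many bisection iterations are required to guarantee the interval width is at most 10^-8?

28

Initial width b − a = 2.14 − 0.0761 = 2.063900.
After n steps the width is (b−a)/2^n; need (b−a)/2^n ≤ 10^-8.
So n ≥ log₂(2.063900/10^-8) = log₂(206390000.0000) ≈ 27.6208.
Hence n = 28.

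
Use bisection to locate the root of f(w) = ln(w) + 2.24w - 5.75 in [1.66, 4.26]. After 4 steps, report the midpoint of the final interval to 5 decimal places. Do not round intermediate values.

f(1.660000) = -1.524782, f(4.260000) = 5.241669 (opposite signs)
step 1: m = 2.960000, f(m) = 1.965589 > 0 → root in [1.660000, 2.960000]
step 2: m = 2.310000, f(m) = 0.261648 > 0 → root in [1.660000, 2.310000]
step 3: m = 1.985000, f(m) = -0.617981 < 0 → root in [1.985000, 2.310000]
step 4: m = 2.147500, f(m) = -0.175296 < 0 → root in [2.147500, 2.310000]
Midpoint of [2.147500, 2.310000] = 2.228750

2.22875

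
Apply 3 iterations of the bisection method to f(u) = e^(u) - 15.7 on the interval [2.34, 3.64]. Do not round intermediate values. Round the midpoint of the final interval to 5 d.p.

f(2.340000) = -5.318763, f(3.640000) = 22.391837 (opposite signs)
step 1: m = 2.990000, f(m) = 4.185682 > 0 → root in [2.340000, 2.990000]
step 2: m = 2.665000, f(m) = -1.332050 < 0 → root in [2.665000, 2.990000]
step 3: m = 2.827500, f(m) = 1.203150 > 0 → root in [2.665000, 2.827500]
Midpoint of [2.665000, 2.827500] = 2.746250

2.74625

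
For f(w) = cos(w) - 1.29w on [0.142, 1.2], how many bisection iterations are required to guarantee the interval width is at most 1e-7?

Initial width b − a = 1.2 − 0.142 = 1.058000.
After n steps the width is (b−a)/2^n; need (b−a)/2^n ≤ 1e-7.
So n ≥ log₂(1.058000/1e-7) = log₂(10580000.0000) ≈ 23.3348.
Hence n = 24.

24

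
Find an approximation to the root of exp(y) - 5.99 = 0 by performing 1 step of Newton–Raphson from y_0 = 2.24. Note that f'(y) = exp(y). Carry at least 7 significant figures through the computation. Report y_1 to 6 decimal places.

1.877686

y_0 = 2.240000: f = 3.403331, f' = 9.393331 → y_1 = 2.240000 - (3.403331)/(9.393331) = 1.877686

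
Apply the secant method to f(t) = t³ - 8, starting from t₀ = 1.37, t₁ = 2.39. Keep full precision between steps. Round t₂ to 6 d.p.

1.869724

f(t_0) = -5.428647, f(t_1) = 5.651919
t_2 = 2.390000 - (5.651919)·(2.390000 - 1.370000)/(5.651919 - (-5.428647)) = 1.869724; f(t_2) = -1.463697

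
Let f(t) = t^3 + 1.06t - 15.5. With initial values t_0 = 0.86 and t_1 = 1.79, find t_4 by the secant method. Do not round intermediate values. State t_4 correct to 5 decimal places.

2.32069

Secant update: t_(k+1) = t_k − f(t_k)·(t_k − t_(k-1))/(f(t_k) − f(t_(k-1))).
f(t_0) = -13.952344, f(t_1) = -7.867261
t_2 = 1.790000 - (-7.867261)·(1.790000 - 0.860000)/(-7.867261 - (-13.952344)) = 2.992375; f(t_2) = 14.466570
t_3 = 2.992375 - (14.466570)·(2.992375 - 1.790000)/(14.466570 - (-7.867261)) = 2.213546; f(t_3) = -2.307744
t_4 = 2.213546 - (-2.307744)·(2.213546 - 2.992375)/(-2.307744 - (14.466570)) = 2.320694; f(t_4) = -0.541687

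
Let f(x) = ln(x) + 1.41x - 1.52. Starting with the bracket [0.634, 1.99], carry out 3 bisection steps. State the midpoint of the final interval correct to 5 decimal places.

1.05775

f(0.634000) = -1.081766, f(1.990000) = 1.974035 (opposite signs)
step 1: m = 1.312000, f(m) = 0.601473 > 0 → root in [0.634000, 1.312000]
step 2: m = 0.973000, f(m) = -0.175441 < 0 → root in [0.973000, 1.312000]
step 3: m = 1.142500, f(m) = 0.224144 > 0 → root in [0.973000, 1.142500]
Midpoint of [0.973000, 1.142500] = 1.057750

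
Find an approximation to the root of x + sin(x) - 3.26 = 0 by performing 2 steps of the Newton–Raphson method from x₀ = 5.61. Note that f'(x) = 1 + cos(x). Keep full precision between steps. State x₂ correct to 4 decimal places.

4.2280

Newton update: x ← x − f(x)/f'(x).
x_0 = 5.610000: f = 1.726520, f' = 1.781840 → x_1 = 5.610000 - (1.726520)/(1.781840) = 4.641046
x_1 = 4.641046: f = 0.383590, f' = 0.928718 → x_2 = 4.641046 - (0.383590)/(0.928718) = 4.228014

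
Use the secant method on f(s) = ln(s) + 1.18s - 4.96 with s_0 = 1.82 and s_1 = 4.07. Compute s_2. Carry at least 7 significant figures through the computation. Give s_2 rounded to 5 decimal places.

3.25954

f(s_0) = -2.213563, f(s_1) = 1.246243
s_2 = 4.070000 - (1.246243)·(4.070000 - 1.820000)/(1.246243 - (-2.213563)) = 3.259537; f(s_2) = 0.067838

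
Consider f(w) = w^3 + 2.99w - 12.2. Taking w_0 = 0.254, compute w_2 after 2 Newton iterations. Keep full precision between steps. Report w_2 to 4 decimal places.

Newton update: w ← w − f(w)/f'(w).
f'(w) = 3w^2 + 2.99
w_0 = 0.254000: f = -11.424153, f' = 3.183548 → w_1 = 0.254000 - (-11.424153)/(3.183548) = 3.842497
w_1 = 3.842497: f = 56.022708, f' = 47.284353 → w_2 = 3.842497 - (56.022708)/(47.284353) = 2.657693

2.6577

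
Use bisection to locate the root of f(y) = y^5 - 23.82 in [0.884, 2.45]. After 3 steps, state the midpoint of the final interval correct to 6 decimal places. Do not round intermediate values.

f(0.884000) = -23.280165, f(2.450000) = 64.453515 (opposite signs)
step 1: m = 1.667000, f(m) = -10.947052 < 0 → root in [1.667000, 2.450000]
step 2: m = 2.058500, f(m) = 13.141906 > 0 → root in [1.667000, 2.058500]
step 3: m = 1.862750, f(m) = -1.392913 < 0 → root in [1.862750, 2.058500]
Midpoint of [1.862750, 2.058500] = 1.960625

1.960625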